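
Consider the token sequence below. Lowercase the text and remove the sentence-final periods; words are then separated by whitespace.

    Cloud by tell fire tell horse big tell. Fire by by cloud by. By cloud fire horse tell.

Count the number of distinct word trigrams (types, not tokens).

18 tokens → 16 trigram windows in total.
Repeated trigrams (each contributes count−1 duplicates):
  by by cloud: 2
1 duplicate windows → 16 − 1 = 15 distinct.

15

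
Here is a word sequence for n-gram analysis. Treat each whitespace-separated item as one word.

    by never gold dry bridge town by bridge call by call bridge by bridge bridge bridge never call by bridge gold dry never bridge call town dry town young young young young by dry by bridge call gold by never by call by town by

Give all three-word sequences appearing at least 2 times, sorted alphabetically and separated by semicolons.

by bridge call; young young young

Trigram counts meeting the condition (at least 2 times):
  by bridge call: 2
  young young young: 2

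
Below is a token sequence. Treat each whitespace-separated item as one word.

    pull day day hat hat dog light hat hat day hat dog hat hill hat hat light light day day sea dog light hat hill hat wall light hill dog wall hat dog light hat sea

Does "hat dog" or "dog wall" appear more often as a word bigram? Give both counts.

"hat dog" (3 vs 1)

"hat dog": 3 occurrences
"dog wall": 1 occurrence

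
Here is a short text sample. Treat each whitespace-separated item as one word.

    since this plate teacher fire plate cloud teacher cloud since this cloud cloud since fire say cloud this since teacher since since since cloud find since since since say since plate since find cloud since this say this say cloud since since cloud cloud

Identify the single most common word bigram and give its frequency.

Bigram frequencies (highest first):
  since since: 5
  cloud since: 4
  since this: 3
  cloud cloud: 2
  say cloud: 2
  since cloud: 2
  … (24 more, each ≤ 2)

"since since", 5 times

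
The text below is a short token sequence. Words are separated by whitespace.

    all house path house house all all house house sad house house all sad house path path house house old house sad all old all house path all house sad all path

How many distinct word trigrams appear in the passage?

32 tokens → 30 trigram windows in total.
Repeated trigrams (each contributes count−1 duplicates):
  all house path: 2
  house house all: 2
  house sad all: 2
  path house house: 2
4 duplicate windows → 30 − 4 = 26 distinct.

26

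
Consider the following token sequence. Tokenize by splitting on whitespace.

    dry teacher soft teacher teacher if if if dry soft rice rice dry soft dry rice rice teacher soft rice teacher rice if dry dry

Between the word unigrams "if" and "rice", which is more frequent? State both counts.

"if": 4 occurrences
"rice": 6 occurrences

"rice" (6 vs 4)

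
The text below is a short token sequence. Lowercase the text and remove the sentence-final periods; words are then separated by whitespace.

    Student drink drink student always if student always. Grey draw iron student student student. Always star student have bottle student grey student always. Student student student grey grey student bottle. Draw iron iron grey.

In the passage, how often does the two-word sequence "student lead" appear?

Scanning the 33 overlapping bigram windows for "student lead":
  (none found)

0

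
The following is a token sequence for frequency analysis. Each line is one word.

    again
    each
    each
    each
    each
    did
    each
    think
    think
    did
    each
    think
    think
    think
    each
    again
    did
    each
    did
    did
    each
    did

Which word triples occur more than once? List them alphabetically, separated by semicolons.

did each did; did each think; each each each; each think think

Trigram counts meeting the condition (more than once):
  did each did: 2
  did each think: 2
  each each each: 2
  each think think: 2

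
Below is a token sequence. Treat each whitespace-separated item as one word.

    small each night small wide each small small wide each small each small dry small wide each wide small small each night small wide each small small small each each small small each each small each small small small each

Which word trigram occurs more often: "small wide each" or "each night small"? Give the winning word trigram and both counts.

"small wide each": 4 occurrences
"each night small": 2 occurrences

"small wide each" (4 vs 2)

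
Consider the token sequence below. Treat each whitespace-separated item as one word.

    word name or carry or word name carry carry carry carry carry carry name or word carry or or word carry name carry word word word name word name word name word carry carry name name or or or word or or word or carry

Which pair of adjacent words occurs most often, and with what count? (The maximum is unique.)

"carry carry", 6 times

Bigram frequencies (highest first):
  carry carry: 6
  word name: 5
  or word: 5
  or or: 4
  name or: 3
  carry name: 3
  … (9 more, each ≤ 3)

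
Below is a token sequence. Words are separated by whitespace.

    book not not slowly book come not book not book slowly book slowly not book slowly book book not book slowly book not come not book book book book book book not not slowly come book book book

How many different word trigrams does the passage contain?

38 tokens → 36 trigram windows in total.
Repeated trigrams (each contributes count−1 duplicates):
  book book book: 5
  book slowly book: 3
  not book slowly: 3
  book book not: 2
  book not book: 2
  book not not: 2
  come not book: 2
  not not slowly: 2
13 duplicate windows → 36 − 13 = 23 distinct.

23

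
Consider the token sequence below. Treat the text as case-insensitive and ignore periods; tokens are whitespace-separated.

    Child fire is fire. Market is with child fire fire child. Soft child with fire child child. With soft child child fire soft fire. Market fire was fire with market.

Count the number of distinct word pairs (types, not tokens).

30 tokens → 29 bigram windows in total.
Repeated bigrams (each contributes count−1 duplicates):
  child fire: 3
  child child: 2
  child with: 2
  fire child: 2
  fire market: 2
  soft child: 2
7 duplicate windows → 29 − 7 = 22 distinct.

22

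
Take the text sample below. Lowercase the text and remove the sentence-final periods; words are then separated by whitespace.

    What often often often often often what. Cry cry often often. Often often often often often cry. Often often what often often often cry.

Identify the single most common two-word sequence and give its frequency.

Bigram frequencies (highest first):
  often often: 13
  what often: 2
  often what: 2
  cry often: 2
  often cry: 2
  what cry: 1
  … (1 more, each ≤ 1)

"often often", 13 times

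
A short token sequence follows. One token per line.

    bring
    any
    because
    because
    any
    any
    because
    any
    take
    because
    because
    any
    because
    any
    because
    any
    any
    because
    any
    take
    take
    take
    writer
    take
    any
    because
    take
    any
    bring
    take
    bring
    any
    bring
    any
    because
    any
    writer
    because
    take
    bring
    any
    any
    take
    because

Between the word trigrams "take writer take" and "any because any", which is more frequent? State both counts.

"any because any" (5 vs 1)

"take writer take": 1 occurrence
"any because any": 5 occurrences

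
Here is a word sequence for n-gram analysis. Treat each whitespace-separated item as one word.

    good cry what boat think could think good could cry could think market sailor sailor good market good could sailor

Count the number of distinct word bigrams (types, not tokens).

20 tokens → 19 bigram windows in total.
Repeated bigrams (each contributes count−1 duplicates):
  could think: 2
  good could: 2
2 duplicate windows → 19 − 2 = 17 distinct.

17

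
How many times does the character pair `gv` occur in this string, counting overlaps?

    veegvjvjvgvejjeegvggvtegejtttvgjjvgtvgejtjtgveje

5

Sliding a length-2 window over the 48 characters (47 positions):
  position 4–5: gv
  position 10–11: gv
  position 17–18: gv
  position 20–21: gv
  position 44–45: gv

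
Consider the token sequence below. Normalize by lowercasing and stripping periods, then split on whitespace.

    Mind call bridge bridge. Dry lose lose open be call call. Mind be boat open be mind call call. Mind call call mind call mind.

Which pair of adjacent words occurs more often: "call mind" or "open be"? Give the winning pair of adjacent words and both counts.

"call mind": 4 occurrences
"open be": 2 occurrences

"call mind" (4 vs 2)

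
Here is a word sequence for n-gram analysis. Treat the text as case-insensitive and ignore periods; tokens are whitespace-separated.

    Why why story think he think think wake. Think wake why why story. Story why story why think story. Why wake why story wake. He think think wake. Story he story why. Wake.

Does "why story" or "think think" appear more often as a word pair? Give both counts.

"why story": 4 occurrences
"think think": 2 occurrences

"why story" (4 vs 2)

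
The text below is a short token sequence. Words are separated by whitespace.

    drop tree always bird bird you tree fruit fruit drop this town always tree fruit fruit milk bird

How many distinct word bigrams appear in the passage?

15

18 tokens → 17 bigram windows in total.
Repeated bigrams (each contributes count−1 duplicates):
  fruit fruit: 2
  tree fruit: 2
2 duplicate windows → 17 − 2 = 15 distinct.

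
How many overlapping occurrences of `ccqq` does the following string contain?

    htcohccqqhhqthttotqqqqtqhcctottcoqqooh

Sliding a length-4 window over the 38 characters (35 positions):
  position 6–9: ccqq

1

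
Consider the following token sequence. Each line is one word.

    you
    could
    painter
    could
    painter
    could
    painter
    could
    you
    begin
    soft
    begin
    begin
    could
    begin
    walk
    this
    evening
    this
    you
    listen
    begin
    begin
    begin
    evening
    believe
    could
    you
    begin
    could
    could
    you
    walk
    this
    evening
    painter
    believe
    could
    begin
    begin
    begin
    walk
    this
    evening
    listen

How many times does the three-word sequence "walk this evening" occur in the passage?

Scanning the 43 overlapping trigram windows for "walk this evening":
  position 16–18: walk this evening
  position 33–35: walk this evening
  position 42–44: walk this evening

3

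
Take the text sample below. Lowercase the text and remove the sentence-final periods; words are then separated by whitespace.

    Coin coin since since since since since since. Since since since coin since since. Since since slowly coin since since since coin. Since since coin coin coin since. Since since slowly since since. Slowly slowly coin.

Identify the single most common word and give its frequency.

"since", 23 times

Unigram frequencies (highest first):
  since: 23
  coin: 9
  slowly: 4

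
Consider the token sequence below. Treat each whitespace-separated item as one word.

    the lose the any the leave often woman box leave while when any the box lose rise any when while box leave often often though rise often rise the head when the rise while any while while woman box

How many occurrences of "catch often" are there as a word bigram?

Scanning the 38 overlapping bigram windows for "catch often":
  (none found)

0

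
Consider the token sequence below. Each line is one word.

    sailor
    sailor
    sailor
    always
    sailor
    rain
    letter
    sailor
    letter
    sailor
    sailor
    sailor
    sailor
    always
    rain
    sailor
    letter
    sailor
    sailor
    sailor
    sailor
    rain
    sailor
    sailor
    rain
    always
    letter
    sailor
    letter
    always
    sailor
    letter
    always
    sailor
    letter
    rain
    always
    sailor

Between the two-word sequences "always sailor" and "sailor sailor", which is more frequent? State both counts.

"sailor sailor" (9 vs 4)

"always sailor": 4 occurrences
"sailor sailor": 9 occurrences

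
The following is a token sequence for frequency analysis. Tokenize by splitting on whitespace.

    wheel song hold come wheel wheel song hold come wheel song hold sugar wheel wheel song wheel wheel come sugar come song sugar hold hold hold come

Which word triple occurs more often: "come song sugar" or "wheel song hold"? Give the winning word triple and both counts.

"wheel song hold" (3 vs 1)

"come song sugar": 1 occurrence
"wheel song hold": 3 occurrences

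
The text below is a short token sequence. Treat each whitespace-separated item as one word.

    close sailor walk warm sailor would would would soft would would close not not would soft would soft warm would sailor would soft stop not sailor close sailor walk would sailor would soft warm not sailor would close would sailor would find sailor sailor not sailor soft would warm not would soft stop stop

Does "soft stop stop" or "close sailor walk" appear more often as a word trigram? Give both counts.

"close sailor walk" (2 vs 1)

"soft stop stop": 1 occurrence
"close sailor walk": 2 occurrences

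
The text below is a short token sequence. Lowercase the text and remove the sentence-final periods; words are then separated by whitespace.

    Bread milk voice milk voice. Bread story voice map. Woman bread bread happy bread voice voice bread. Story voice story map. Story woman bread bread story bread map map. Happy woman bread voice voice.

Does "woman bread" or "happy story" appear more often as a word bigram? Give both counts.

"woman bread" (3 vs 0)

"woman bread": 3 occurrences
"happy story": 0 occurrences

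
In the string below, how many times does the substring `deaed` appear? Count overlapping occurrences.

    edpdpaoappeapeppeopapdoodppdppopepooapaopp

Sliding a length-5 window over the 42 characters (38 positions):
  (no match at any position)

0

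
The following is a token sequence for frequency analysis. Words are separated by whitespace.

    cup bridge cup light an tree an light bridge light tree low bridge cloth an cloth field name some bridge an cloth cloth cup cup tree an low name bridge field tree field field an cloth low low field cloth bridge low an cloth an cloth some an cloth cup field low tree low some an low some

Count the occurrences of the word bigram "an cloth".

Scanning the 57 overlapping bigram windows for "an cloth":
  position 15–16: an cloth
  position 21–22: an cloth
  position 35–36: an cloth
  position 43–44: an cloth
  position 45–46: an cloth
  position 48–49: an cloth

6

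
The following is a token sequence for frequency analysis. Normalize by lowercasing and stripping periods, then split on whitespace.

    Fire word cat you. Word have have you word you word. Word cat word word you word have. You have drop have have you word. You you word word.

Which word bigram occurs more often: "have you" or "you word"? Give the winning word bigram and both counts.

"have you": 3 occurrences
"you word": 6 occurrences

"you word" (6 vs 3)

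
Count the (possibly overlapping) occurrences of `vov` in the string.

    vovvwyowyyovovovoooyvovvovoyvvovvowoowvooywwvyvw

6

Sliding a length-3 window over the 48 characters (46 positions):
  position 1–3: vov
  position 12–14: vov
  position 14–16: vov
  position 21–23: vov
  position 24–26: vov
  position 30–32: vov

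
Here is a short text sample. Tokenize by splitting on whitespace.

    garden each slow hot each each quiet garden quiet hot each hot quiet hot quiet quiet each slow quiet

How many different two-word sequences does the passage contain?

14

19 tokens → 18 bigram windows in total.
Repeated bigrams (each contributes count−1 duplicates):
  each slow: 2
  hot each: 2
  hot quiet: 2
  quiet hot: 2
4 duplicate windows → 18 − 4 = 14 distinct.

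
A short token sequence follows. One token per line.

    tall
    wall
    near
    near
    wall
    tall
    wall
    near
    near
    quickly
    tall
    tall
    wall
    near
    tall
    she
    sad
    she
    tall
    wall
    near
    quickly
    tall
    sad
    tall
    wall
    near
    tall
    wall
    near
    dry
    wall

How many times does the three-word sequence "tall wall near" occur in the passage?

6

Scanning the 30 overlapping trigram windows for "tall wall near":
  position 1–3: tall wall near
  position 6–8: tall wall near
  position 12–14: tall wall near
  position 19–21: tall wall near
  position 25–27: tall wall near
  position 28–30: tall wall near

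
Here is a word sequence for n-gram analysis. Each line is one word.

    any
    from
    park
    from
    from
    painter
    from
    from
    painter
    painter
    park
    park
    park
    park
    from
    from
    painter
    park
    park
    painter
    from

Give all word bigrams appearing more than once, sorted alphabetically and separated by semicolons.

Bigram counts meeting the condition (more than once):
  from from: 3
  from painter: 3
  painter from: 2
  painter park: 2
  park from: 2
  park park: 4

from from; from painter; painter from; painter park; park from; park park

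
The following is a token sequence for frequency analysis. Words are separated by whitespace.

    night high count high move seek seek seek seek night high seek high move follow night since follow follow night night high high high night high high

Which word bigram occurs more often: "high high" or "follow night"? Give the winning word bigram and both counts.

"high high": 3 occurrences
"follow night": 2 occurrences

"high high" (3 vs 2)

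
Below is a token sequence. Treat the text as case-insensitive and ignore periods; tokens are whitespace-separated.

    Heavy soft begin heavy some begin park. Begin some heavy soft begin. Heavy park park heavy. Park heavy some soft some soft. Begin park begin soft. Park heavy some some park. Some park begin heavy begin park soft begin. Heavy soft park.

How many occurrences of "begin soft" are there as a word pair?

Scanning the 41 overlapping bigram windows for "begin soft":
  position 25–26: begin soft

1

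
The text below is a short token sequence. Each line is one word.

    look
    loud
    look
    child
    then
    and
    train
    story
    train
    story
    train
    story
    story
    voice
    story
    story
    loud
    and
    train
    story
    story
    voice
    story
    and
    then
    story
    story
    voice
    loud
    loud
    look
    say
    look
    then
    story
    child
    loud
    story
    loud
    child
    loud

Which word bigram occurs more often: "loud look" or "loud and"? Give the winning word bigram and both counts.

"loud look" (2 vs 1)

"loud look": 2 occurrences
"loud and": 1 occurrence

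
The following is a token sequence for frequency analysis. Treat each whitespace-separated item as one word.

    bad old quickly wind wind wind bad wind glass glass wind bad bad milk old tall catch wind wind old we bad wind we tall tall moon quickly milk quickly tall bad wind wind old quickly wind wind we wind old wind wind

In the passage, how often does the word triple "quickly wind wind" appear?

2

Scanning the 41 overlapping trigram windows for "quickly wind wind":
  position 3–5: quickly wind wind
  position 36–38: quickly wind wind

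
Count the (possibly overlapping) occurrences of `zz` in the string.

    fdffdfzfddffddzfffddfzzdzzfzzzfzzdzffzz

Sliding a length-2 window over the 39 characters (38 positions):
  position 22–23: zz
  position 25–26: zz
  position 28–29: zz
  position 29–30: zz
  position 32–33: zz
  position 38–39: zz

6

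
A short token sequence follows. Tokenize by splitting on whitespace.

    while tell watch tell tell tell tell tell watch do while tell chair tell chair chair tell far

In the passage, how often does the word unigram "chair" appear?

3

Scanning the 18 tokens for "chair":
  position 13: chair
  position 15: chair
  position 16: chair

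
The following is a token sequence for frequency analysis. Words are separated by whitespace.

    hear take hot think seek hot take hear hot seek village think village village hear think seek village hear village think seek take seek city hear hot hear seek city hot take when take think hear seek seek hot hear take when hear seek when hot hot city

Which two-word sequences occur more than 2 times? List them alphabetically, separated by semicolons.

Bigram counts meeting the condition (more than 2 times):
  hear seek: 3
  think seek: 3

hear seek; think seek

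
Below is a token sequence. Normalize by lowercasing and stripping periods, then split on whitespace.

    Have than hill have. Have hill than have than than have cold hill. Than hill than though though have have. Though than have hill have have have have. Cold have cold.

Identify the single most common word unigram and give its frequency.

"have", 13 times

Unigram frequencies (highest first):
  have: 13
  than: 7
  hill: 5
  cold: 3
  though: 3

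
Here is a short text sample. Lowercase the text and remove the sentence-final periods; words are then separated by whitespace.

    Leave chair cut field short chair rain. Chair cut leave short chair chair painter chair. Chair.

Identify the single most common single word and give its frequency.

"chair", 7 times

Unigram frequencies (highest first):
  chair: 7
  leave: 2
  cut: 2
  short: 2
  field: 1
  rain: 1
  … (1 more, each ≤ 1)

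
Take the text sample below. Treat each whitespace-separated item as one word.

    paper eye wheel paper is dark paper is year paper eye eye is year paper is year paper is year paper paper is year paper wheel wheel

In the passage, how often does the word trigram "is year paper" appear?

5

Scanning the 25 overlapping trigram windows for "is year paper":
  position 8–10: is year paper
  position 13–15: is year paper
  position 16–18: is year paper
  position 19–21: is year paper
  position 23–25: is year paper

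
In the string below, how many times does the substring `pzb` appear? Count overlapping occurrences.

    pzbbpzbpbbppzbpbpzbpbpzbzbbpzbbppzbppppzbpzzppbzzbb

Sliding a length-3 window over the 51 characters (49 positions):
  position 1–3: pzb
  position 5–7: pzb
  position 12–14: pzb
  position 17–19: pzb
  position 22–24: pzb
  position 28–30: pzb
  position 33–35: pzb
  position 39–41: pzb

8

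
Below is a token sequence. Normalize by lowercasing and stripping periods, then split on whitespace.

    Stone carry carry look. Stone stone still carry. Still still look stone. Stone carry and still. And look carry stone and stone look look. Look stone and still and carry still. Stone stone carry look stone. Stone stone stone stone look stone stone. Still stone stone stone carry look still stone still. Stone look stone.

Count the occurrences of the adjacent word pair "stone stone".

Scanning the 54 overlapping bigram windows for "stone stone":
  position 5–6: stone stone
  position 12–13: stone stone
  position 32–33: stone stone
  position 36–37: stone stone
  position 37–38: stone stone
  position 38–39: stone stone
  position 39–40: stone stone
  position 42–43: stone stone
  position 45–46: stone stone
  position 46–47: stone stone

10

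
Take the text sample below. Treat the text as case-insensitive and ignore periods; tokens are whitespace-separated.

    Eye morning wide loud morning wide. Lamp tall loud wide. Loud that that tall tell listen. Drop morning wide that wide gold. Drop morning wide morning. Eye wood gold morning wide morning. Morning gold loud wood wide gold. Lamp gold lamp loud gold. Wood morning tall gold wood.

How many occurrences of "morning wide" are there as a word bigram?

5

Scanning the 47 overlapping bigram windows for "morning wide":
  position 2–3: morning wide
  position 5–6: morning wide
  position 18–19: morning wide
  position 24–25: morning wide
  position 30–31: morning wide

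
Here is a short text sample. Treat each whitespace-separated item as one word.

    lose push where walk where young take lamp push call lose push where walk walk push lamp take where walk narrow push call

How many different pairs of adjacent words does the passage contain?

17

23 tokens → 22 bigram windows in total.
Repeated bigrams (each contributes count−1 duplicates):
  where walk: 3
  lose push: 2
  push call: 2
  push where: 2
5 duplicate windows → 22 − 5 = 17 distinct.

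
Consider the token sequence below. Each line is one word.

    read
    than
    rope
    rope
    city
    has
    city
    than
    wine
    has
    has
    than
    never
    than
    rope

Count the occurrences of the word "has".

Scanning the 15 tokens for "has":
  position 6: has
  position 10: has
  position 11: has

3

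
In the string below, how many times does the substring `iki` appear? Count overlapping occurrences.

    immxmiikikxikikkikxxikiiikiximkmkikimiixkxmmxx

5

Sliding a length-3 window over the 46 characters (44 positions):
  position 7–9: iki
  position 12–14: iki
  position 21–23: iki
  position 25–27: iki
  position 34–36: iki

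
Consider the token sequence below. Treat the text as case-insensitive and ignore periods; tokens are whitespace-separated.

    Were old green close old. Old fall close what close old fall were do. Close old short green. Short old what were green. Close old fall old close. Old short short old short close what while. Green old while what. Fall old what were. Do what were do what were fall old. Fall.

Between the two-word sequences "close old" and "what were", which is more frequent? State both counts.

"close old" (5 vs 4)

"close old": 5 occurrences
"what were": 4 occurrences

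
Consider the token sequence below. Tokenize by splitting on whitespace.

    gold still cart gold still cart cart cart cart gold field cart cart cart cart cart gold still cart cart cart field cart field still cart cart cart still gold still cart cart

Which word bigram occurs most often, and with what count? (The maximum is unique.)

"cart cart", 12 times

Bigram frequencies (highest first):
  cart cart: 12
  still cart: 5
  gold still: 4
  cart gold: 3
  field cart: 2
  cart field: 2
  … (4 more, each ≤ 1)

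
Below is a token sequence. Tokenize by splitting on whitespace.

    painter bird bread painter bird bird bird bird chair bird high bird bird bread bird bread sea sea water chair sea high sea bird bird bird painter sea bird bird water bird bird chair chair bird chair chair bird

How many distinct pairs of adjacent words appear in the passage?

39 tokens → 38 bigram windows in total.
Repeated bigrams (each contributes count−1 duplicates):
  bird bird: 8
  bird bread: 3
  bird chair: 3
  chair bird: 3
  chair chair: 2
  painter bird: 2
  sea bird: 2
16 duplicate windows → 38 − 16 = 22 distinct.

22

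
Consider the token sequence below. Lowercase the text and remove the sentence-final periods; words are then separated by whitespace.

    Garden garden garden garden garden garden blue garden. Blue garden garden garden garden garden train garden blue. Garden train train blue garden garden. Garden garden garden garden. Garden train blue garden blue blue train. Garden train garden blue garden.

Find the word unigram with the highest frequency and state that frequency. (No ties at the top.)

"garden", 25 times

Unigram frequencies (highest first):
  garden: 25
  blue: 8
  train: 6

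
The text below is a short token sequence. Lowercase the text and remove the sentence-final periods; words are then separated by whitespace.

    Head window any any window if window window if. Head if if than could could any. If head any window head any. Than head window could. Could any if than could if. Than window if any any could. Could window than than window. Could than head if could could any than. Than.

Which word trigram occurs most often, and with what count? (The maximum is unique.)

"could could any", 3 times

Trigram frequencies (highest first):
  could could any: 3
  if than could: 2
  could any if: 2
  head window any: 1
  window any any: 1
  any any window: 1
  … (40 more, each ≤ 1)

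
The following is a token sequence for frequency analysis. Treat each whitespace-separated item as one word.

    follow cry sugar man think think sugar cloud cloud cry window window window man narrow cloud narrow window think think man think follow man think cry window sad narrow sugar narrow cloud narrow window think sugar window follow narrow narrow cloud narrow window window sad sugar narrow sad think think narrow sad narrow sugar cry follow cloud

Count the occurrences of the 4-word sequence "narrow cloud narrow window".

Scanning the 54 overlapping 4-gram windows for "narrow cloud narrow window":
  position 15–18: narrow cloud narrow window
  position 31–34: narrow cloud narrow window
  position 40–43: narrow cloud narrow window

3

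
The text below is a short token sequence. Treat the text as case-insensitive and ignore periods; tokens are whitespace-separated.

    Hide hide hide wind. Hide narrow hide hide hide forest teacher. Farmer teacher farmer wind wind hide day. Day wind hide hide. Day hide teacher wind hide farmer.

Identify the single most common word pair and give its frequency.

"hide hide", 5 times

Bigram frequencies (highest first):
  hide hide: 5
  wind hide: 4
  teacher farmer: 2
  hide day: 2
  hide wind: 1
  hide narrow: 1
  … (12 more, each ≤ 1)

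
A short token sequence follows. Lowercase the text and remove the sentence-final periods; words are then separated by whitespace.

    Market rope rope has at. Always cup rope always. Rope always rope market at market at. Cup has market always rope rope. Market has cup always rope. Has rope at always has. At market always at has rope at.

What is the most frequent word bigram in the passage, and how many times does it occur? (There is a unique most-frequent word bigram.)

"always rope", 4 times

Bigram frequencies (highest first):
  always rope: 4
  rope rope: 2
  rope has: 2
  has at: 2
  at always: 2
  rope always: 2
  … (18 more, each ≤ 2)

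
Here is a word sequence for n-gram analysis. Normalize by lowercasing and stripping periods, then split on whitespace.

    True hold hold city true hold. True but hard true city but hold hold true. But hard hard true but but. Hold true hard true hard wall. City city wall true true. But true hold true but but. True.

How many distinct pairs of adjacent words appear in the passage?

39 tokens → 38 bigram windows in total.
Repeated bigrams (each contributes count−1 duplicates):
  true but: 5
  hold true: 4
  hard true: 3
  true hold: 3
  but but: 2
  but hard: 2
  but hold: 2
  but true: 2
  … (2 more repeated)
17 duplicate windows → 38 − 17 = 21 distinct.

21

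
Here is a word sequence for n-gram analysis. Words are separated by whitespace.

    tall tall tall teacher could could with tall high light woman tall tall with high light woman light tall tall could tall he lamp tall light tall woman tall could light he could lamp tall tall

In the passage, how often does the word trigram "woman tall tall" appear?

Scanning the 34 overlapping trigram windows for "woman tall tall":
  position 11–13: woman tall tall

1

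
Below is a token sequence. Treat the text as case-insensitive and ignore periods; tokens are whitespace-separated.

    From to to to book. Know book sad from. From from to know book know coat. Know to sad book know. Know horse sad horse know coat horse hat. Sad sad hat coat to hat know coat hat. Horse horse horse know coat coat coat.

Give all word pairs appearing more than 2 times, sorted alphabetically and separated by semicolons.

Bigram counts meeting the condition (more than 2 times):
  book know: 3
  know coat: 4

book know; know coat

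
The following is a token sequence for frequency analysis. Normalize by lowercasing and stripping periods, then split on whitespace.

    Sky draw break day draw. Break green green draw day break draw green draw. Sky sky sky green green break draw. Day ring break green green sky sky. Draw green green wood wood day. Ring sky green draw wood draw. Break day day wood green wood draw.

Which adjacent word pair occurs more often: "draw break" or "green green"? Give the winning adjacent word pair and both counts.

"draw break": 3 occurrences
"green green": 4 occurrences

"green green" (4 vs 3)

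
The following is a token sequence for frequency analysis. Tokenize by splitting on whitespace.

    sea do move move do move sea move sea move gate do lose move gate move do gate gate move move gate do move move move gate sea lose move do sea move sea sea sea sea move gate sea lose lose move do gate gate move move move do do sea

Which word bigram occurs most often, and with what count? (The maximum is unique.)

Bigram frequencies (highest first):
  move move: 6
  move do: 5
  move gate: 5
  sea move: 4
  do move: 3
  move sea: 3
  … (13 more, each ≤ 3)

"move move", 6 times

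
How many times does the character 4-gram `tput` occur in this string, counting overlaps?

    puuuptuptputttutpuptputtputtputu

Sliding a length-4 window over the 32 characters (29 positions):
  position 9–12: tput
  position 20–23: tput
  position 24–27: tput
  position 28–31: tput

4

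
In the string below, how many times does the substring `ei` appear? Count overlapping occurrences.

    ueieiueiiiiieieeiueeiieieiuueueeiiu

Sliding a length-2 window over the 35 characters (34 positions):
  position 2–3: ei
  position 4–5: ei
  position 7–8: ei
  position 13–14: ei
  position 16–17: ei
  position 20–21: ei
  position 23–24: ei
  position 25–26: ei
  position 32–33: ei

9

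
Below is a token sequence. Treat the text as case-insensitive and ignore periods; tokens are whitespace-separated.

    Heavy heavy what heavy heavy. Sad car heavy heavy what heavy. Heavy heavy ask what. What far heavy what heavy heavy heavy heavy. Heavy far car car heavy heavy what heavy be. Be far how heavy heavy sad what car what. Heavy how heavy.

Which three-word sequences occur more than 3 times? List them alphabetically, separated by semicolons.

Trigram counts meeting the condition (more than 3 times):
  heavy heavy heavy: 4
  heavy what heavy: 4

heavy heavy heavy; heavy what heavy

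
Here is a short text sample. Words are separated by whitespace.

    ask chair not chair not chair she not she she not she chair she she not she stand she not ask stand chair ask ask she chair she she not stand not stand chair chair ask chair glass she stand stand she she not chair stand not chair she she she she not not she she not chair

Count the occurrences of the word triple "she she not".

Scanning the 56 overlapping trigram windows for "she she not":
  position 9–11: she she not
  position 14–16: she she not
  position 28–30: she she not
  position 42–44: she she not
  position 51–53: she she not
  position 55–57: she she not

6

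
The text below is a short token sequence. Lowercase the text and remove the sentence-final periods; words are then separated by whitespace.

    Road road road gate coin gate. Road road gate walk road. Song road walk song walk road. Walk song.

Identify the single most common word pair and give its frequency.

Bigram frequencies (highest first):
  road road: 3
  road gate: 2
  walk road: 2
  road walk: 2
  walk song: 2
  gate coin: 1
  … (6 more, each ≤ 1)

"road road", 3 times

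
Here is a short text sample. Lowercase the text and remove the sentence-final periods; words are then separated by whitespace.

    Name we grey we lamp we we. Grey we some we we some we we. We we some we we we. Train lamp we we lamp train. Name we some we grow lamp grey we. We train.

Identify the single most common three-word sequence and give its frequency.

"we some we", 4 times

Trigram frequencies (highest first):
  we some we: 4
  some we we: 3
  we we we: 3
  we grey we: 2
  lamp we we: 2
  we we some: 2
  … (18 more, each ≤ 2)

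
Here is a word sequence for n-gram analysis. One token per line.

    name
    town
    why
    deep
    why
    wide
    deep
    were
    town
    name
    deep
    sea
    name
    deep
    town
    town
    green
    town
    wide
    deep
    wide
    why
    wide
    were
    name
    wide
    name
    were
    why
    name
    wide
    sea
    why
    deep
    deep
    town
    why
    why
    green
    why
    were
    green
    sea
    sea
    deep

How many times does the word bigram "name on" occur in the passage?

Scanning the 44 overlapping bigram windows for "name on":
  (none found)

0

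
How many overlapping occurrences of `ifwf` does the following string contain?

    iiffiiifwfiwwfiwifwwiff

1

Sliding a length-4 window over the 23 characters (20 positions):
  position 7–10: ifwf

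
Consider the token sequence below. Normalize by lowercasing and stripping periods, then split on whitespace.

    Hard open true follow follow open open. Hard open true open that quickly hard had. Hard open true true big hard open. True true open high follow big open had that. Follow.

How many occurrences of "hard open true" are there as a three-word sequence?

4

Scanning the 30 overlapping trigram windows for "hard open true":
  position 1–3: hard open true
  position 8–10: hard open true
  position 16–18: hard open true
  position 21–23: hard open true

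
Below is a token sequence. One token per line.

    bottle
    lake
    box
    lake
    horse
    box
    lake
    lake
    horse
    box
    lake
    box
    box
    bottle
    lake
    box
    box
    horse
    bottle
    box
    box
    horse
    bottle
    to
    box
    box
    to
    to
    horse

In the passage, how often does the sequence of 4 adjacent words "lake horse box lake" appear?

2

Scanning the 26 overlapping 4-gram windows for "lake horse box lake":
  position 4–7: lake horse box lake
  position 8–11: lake horse box lake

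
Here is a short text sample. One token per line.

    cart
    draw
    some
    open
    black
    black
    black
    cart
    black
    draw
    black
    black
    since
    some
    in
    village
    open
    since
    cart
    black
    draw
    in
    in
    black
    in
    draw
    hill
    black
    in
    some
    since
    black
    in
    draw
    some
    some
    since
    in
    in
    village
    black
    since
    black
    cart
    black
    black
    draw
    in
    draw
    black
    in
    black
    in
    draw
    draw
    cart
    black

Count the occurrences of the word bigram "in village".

2

Scanning the 56 overlapping bigram windows for "in village":
  position 15–16: in village
  position 39–40: in village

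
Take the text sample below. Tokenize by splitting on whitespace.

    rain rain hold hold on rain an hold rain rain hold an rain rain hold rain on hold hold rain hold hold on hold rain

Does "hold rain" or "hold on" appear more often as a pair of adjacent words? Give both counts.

"hold rain": 4 occurrences
"hold on": 2 occurrences

"hold rain" (4 vs 2)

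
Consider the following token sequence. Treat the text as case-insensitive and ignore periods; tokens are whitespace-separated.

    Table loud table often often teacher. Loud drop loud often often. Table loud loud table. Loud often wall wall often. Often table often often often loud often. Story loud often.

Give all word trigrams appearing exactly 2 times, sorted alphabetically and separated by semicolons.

Trigram counts meeting the condition (exactly 2 times):
  often often table: 2
  table often often: 2

often often table; table often often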